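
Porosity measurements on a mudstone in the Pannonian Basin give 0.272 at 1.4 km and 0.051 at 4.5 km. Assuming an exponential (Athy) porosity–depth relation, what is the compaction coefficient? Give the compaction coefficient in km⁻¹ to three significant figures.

0.540 km⁻¹

Athy: φ(d) = φ₀ e^(−βd) ⇒ φ₁/φ₂ = e^{β(d₂−d₁)} ⇒ β = ln(φ₁/φ₂)/(d₂−d₁)
β = ln(0.272/0.051) / (4.5 − 1.4) = ln(5.333) / 3.1 = 1.6740 / 3.1 = 0.54 km⁻¹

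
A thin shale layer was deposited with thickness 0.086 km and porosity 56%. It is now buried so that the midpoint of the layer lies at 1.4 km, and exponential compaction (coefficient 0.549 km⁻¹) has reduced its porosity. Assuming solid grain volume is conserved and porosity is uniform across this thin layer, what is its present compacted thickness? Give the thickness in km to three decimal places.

Porosity at 1.4 km: n = 0.56·exp(−0.549×1.4) = 0.2597
Solid-volume conservation: h(1−n) = h₀(1−n₀) ⇒ h = h₀·(1−n₀)/(1−n)
h = 0.086 × (1 − 0.56)/(1 − 0.2597) = 0.086 × 0.5943 = 0.0511 km

0.051 km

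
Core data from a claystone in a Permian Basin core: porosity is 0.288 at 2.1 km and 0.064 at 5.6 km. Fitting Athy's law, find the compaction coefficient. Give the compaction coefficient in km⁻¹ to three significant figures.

0.430 km⁻¹

Athy: phi(Z) = phi₀ e^(−cZ) ⇒ phi₁/phi₂ = e^{c(Z₂−Z₁)} ⇒ c = ln(phi₁/phi₂)/(Z₂−Z₁)
c = ln(0.288/0.064) / (5.6 − 2.1) = ln(4.5) / 3.5 = 1.5041 / 3.5 = 0.4297 km⁻¹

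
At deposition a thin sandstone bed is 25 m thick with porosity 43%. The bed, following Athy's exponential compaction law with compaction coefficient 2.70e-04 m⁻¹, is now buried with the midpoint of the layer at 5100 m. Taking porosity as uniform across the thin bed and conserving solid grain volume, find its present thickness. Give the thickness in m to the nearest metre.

Working in km (1 km = 1000 m; k in km⁻¹ = k in m⁻¹ × 1000):
Porosity at 5.1 km: phi = 0.43·exp(−0.27×5.1) = 0.1085
Solid-volume conservation: h(1−phi) = h₀(1−phi₀) ⇒ h = h₀·(1−phi₀)/(1−phi)
h = 0.025 × (1 − 0.43)/(1 − 0.1085) = 0.025 × 0.6394 = 0.0160 km

16 m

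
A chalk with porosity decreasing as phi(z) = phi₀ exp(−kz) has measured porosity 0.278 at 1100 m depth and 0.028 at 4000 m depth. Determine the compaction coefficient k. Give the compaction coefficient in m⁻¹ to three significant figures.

0.000792 m⁻¹

Working in km (1 km = 1000 m; k in km⁻¹ = k in m⁻¹ × 1000):
Athy: phi(z) = phi₀ e^(−kz) ⇒ phi₁/phi₂ = e^{k(z₂−z₁)} ⇒ k = ln(phi₁/phi₂)/(z₂−z₁)
k = ln(0.278/0.028) / (4 − 1.1) = ln(9.929) / 2.9 = 2.2954 / 2.9 = 0.7915 km⁻¹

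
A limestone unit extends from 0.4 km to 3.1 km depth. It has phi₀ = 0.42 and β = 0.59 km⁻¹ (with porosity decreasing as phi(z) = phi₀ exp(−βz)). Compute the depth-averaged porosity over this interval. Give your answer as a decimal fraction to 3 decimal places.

⟨phi⟩ = (1/(z₂−z₁)) ∫ phi₀ e^(−βz) dz = phi₀·(e^(−β·z₁) − e^(−β·z₂)) / (β·(z₂−z₁))
e^(−0.59×0.4) = 0.7898; e^(−0.59×3.1) = 0.1606
⟨phi⟩ = 0.42 × (0.7898 − 0.1606) / (0.59 × 2.7) = 0.42 × 0.3950 = 0.1659

0.166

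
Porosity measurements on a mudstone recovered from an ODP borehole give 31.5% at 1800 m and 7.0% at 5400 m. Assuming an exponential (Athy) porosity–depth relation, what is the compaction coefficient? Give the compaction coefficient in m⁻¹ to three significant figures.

0.000418 m⁻¹

Working in km (1 km = 1000 m; c in km⁻¹ = c in m⁻¹ × 1000):
Athy: φ(Z) = φ₀ e^(−cZ) ⇒ φ₁/φ₂ = e^{c(Z₂−Z₁)} ⇒ c = ln(φ₁/φ₂)/(Z₂−Z₁)
c = ln(0.315/0.07) / (5.4 − 1.8) = ln(4.5) / 3.6 = 1.5041 / 3.6 = 0.4178 km⁻¹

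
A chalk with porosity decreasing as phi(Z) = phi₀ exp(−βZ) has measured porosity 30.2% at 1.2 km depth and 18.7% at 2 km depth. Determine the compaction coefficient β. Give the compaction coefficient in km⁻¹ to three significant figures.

Athy: phi(Z) = phi₀ e^(−βZ) ⇒ phi₁/phi₂ = e^{β(Z₂−Z₁)} ⇒ β = ln(phi₁/phi₂)/(Z₂−Z₁)
β = ln(0.302/0.187) / (2 − 1.2) = ln(1.615) / 0.8 = 0.4793 / 0.8 = 0.5991 km⁻¹

0.599 km⁻¹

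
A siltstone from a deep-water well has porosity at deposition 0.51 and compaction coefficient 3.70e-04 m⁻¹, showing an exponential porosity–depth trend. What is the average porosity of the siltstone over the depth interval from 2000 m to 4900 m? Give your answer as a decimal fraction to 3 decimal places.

Working in km (1 km = 1000 m; c in km⁻¹ = c in m⁻¹ × 1000):
⟨n⟩ = (1/(z₂−z₁)) ∫ n₀ e^(−cz) dz = n₀·(e^(−c·z₁) − e^(−c·z₂)) / (c·(z₂−z₁))
e^(−0.37×2) = 0.4771; e^(−0.37×4.9) = 0.1632
⟨n⟩ = 0.51 × (0.4771 − 0.1632) / (0.37 × 2.9) = 0.51 × 0.2926 = 0.1492

0.149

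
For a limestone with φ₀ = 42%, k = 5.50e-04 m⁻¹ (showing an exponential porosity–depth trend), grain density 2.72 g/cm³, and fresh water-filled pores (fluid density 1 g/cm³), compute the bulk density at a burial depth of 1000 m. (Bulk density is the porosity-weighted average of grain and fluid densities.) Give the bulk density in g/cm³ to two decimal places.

2.30 g/cm³

Working in km (1 km = 1000 m; k in km⁻¹ = k in m⁻¹ × 1000):
Porosity at depth: φ = 0.42·exp(−0.55×1) = 0.42×0.5769 = 0.2423
Bulk density: ρ_b = (1−φ)ρ_g + φ·ρ_f = 0.7577×2.72 + 0.2423×1
       = 2.061 + 0.242 = 2.303 g/cm³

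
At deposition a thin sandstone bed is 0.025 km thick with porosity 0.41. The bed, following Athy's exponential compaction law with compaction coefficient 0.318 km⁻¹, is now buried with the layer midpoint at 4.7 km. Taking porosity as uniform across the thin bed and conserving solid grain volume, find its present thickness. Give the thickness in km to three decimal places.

0.016 km

Porosity at 4.7 km: n = 0.41·exp(−0.318×4.7) = 0.0920
Solid-volume conservation: h(1−n) = h₀(1−n₀) ⇒ h = h₀·(1−n₀)/(1−n)
h = 0.025 × (1 − 0.41)/(1 − 0.0920) = 0.025 × 0.6498 = 0.0162 km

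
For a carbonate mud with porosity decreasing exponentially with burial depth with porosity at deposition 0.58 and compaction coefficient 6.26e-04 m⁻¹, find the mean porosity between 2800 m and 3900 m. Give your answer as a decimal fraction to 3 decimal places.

0.073

Working in km (1 km = 1000 m; β in km⁻¹ = β in m⁻¹ × 1000):
⟨phi⟩ = (1/(d₂−d₁)) ∫ phi₀ e^(−βd) dd = phi₀·(e^(−β·d₁) − e^(−β·d₂)) / (β·(d₂−d₁))
e^(−0.626×2.8) = 0.1733; e^(−0.626×3.9) = 0.0870
⟨phi⟩ = 0.58 × (0.1733 − 0.0870) / (0.626 × 1.1) = 0.58 × 0.1253 = 0.0726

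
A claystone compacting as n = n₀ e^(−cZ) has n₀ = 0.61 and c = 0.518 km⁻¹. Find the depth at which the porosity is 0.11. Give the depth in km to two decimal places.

3.31 km

Invert Athy's law: Z = ln(n₀/n) / c
Z = ln(0.61/0.11) / 0.518 = ln(5.545) / 0.518 = 1.7130 / 0.518 = 3.307 km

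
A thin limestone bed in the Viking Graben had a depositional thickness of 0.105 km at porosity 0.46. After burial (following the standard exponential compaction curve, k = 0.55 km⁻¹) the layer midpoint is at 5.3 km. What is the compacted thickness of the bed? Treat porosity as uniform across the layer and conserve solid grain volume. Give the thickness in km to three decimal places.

0.058 km

Porosity at 5.3 km: φ = 0.46·exp(−0.55×5.3) = 0.0249
Solid-volume conservation: h(1−φ) = h₀(1−φ₀) ⇒ h = h₀·(1−φ₀)/(1−φ)
h = 0.105 × (1 − 0.46)/(1 − 0.0249) = 0.105 × 0.5538 = 0.0581 km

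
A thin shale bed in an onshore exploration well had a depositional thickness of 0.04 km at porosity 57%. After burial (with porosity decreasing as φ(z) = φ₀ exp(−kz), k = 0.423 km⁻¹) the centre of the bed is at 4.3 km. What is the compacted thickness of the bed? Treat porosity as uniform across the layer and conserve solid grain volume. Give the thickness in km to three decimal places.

0.019 km

Porosity at 4.3 km: φ = 0.57·exp(−0.423×4.3) = 0.0925
Solid-volume conservation: h(1−φ) = h₀(1−φ₀) ⇒ h = h₀·(1−φ₀)/(1−φ)
h = 0.04 × (1 − 0.57)/(1 − 0.0925) = 0.04 × 0.4738 = 0.0190 km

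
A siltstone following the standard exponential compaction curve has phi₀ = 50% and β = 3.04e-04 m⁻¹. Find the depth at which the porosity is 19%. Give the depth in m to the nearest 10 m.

3180 m

Working in km (1 km = 1000 m; β in km⁻¹ = β in m⁻¹ × 1000):
Invert Athy's law: Z = ln(phi₀/phi) / β
Z = ln(0.5/0.19) / 0.304 = ln(2.632) / 0.304 = 0.9676 / 0.304 = 3.183 km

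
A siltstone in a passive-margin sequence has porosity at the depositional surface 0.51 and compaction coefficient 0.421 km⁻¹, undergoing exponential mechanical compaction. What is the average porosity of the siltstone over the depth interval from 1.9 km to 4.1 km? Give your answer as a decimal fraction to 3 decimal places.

⟨n⟩ = (1/(z₂−z₁)) ∫ n₀ e^(−kz) dz = n₀·(e^(−k·z₁) − e^(−k·z₂)) / (k·(z₂−z₁))
e^(−0.421×1.9) = 0.4494; e^(−0.421×4.1) = 0.1780
⟨n⟩ = 0.51 × (0.4494 − 0.1780) / (0.421 × 2.2) = 0.51 × 0.2930 = 0.1494

0.149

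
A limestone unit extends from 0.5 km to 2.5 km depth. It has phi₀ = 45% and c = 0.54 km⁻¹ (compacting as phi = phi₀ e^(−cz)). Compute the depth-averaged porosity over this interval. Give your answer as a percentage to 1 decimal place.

⟨phi⟩ = (1/(z₂−z₁)) ∫ phi₀ e^(−cz) dz = phi₀·(e^(−c·z₁) − e^(−c·z₂)) / (c·(z₂−z₁))
e^(−0.54×0.5) = 0.7634; e^(−0.54×2.5) = 0.2592
⟨phi⟩ = 0.45 × (0.7634 − 0.2592) / (0.54 × 2) = 0.45 × 0.4668 = 0.2101

21.0%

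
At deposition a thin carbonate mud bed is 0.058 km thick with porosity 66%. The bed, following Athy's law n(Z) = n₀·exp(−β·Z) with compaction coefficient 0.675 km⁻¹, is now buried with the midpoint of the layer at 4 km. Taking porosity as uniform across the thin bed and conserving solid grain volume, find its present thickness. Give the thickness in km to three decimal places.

Porosity at 4 km: n = 0.66·exp(−0.675×4) = 0.0444
Solid-volume conservation: h(1−n) = h₀(1−n₀) ⇒ h = h₀·(1−n₀)/(1−n)
h = 0.058 × (1 − 0.66)/(1 − 0.0444) = 0.058 × 0.3558 = 0.0206 km

0.021 km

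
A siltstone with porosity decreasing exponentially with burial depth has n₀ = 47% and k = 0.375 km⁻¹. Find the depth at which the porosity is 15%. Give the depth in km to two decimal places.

Invert Athy's law: z = ln(n₀/n) / k
z = ln(0.47/0.15) / 0.375 = ln(3.133) / 0.375 = 1.1421 / 0.375 = 3.046 km

3.05 km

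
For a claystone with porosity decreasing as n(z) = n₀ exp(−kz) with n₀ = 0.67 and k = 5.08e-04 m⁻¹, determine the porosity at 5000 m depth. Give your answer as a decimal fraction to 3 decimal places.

Working in km (1 km = 1000 m; k in km⁻¹ = k in m⁻¹ × 1000):
n = n₀·exp(−k·z) = 0.67 × exp(−0.508 × 5) = 0.67 × exp(−2.54)
  = 0.67 × 0.0789 = 0.0528

0.053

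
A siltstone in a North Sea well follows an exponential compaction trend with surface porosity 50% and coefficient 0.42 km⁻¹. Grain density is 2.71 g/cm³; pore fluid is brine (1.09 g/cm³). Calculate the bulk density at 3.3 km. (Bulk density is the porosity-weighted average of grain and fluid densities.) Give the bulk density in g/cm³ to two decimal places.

2.51 g/cm³

Porosity at depth: φ = 0.5·exp(−0.42×3.3) = 0.5×0.2501 = 0.1250
Bulk density: ρ_b = (1−φ)ρ_g + φ·ρ_f = 0.8750×2.71 + 0.1250×1.09
       = 2.371 + 0.136 = 2.507 g/cm³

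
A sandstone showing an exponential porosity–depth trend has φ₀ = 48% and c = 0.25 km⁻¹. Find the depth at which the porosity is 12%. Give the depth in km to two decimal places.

5.55 km

Invert Athy's law: Z = ln(φ₀/φ) / c
Z = ln(0.48/0.12) / 0.25 = ln(4) / 0.25 = 1.3863 / 0.25 = 5.545 km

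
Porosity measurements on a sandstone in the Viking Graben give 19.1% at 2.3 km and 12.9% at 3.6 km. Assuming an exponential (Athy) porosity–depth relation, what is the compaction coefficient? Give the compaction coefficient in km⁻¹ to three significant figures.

0.302 km⁻¹

Athy: n(d) = n₀ e^(−βd) ⇒ n₁/n₂ = e^{β(d₂−d₁)} ⇒ β = ln(n₁/n₂)/(d₂−d₁)
β = ln(0.191/0.129) / (3.6 − 2.3) = ln(1.481) / 1.3 = 0.3925 / 1.3 = 0.3019 km⁻¹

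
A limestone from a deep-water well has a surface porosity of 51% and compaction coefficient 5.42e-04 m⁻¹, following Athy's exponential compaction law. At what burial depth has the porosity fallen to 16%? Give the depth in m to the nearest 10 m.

Working in km (1 km = 1000 m; k in km⁻¹ = k in m⁻¹ × 1000):
Invert Athy's law: Z = ln(φ₀/φ) / k
Z = ln(0.51/0.16) / 0.542 = ln(3.188) / 0.542 = 1.1592 / 0.542 = 2.139 km

2140 m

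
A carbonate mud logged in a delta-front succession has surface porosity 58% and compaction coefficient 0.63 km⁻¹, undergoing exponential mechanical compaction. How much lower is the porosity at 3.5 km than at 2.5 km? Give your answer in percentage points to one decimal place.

5.6 percentage points

phi(2.5) = 0.58·e^(−0.63×2.5) = 0.1201
phi(3.5) = 0.58·e^(−0.63×3.5) = 0.0639
Δphi = 0.1201 − 0.0639 = 0.0561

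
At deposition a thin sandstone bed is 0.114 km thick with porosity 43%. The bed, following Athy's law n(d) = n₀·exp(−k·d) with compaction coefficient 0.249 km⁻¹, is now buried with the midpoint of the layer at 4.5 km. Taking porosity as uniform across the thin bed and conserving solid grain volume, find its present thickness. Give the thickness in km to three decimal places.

Porosity at 4.5 km: n = 0.43·exp(−0.249×4.5) = 0.1402
Solid-volume conservation: h(1−n) = h₀(1−n₀) ⇒ h = h₀·(1−n₀)/(1−n)
h = 0.114 × (1 − 0.43)/(1 − 0.1402) = 0.114 × 0.6630 = 0.0756 km

0.076 km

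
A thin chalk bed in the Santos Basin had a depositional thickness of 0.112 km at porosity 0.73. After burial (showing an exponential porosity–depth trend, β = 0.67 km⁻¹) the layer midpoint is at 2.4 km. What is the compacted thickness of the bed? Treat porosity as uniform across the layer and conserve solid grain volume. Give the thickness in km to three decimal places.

Porosity at 2.4 km: n = 0.73·exp(−0.67×2.4) = 0.1462
Solid-volume conservation: h(1−n) = h₀(1−n₀) ⇒ h = h₀·(1−n₀)/(1−n)
h = 0.112 × (1 − 0.73)/(1 − 0.1462) = 0.112 × 0.3162 = 0.0354 km

0.035 km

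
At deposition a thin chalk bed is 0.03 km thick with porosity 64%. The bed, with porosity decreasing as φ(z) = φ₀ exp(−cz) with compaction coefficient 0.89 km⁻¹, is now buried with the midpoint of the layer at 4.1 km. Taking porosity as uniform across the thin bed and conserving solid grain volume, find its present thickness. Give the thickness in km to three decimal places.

Porosity at 4.1 km: φ = 0.64·exp(−0.89×4.1) = 0.0167
Solid-volume conservation: h(1−φ) = h₀(1−φ₀) ⇒ h = h₀·(1−φ₀)/(1−φ)
h = 0.03 × (1 − 0.64)/(1 − 0.0167) = 0.03 × 0.3661 = 0.0110 km

0.011 km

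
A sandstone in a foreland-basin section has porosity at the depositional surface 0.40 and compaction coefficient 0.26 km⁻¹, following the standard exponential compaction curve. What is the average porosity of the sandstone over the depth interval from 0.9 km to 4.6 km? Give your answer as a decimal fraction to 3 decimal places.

0.203

⟨φ⟩ = (1/(d₂−d₁)) ∫ φ₀ e^(−kd) dd = φ₀·(e^(−k·d₁) − e^(−k·d₂)) / (k·(d₂−d₁))
e^(−0.26×0.9) = 0.7914; e^(−0.26×4.6) = 0.3024
⟨φ⟩ = 0.4 × (0.7914 − 0.3024) / (0.26 × 3.7) = 0.4 × 0.5083 = 0.2033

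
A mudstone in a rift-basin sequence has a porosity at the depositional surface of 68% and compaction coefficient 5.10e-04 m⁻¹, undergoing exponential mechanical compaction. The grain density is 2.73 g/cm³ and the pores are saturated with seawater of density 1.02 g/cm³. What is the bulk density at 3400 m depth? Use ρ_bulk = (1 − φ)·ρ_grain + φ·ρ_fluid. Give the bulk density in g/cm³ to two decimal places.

2.52 g/cm³

Working in km (1 km = 1000 m; β in km⁻¹ = β in m⁻¹ × 1000):
Porosity at depth: φ = 0.68·exp(−0.51×3.4) = 0.68×0.1766 = 0.1201
Bulk density: ρ_b = (1−φ)ρ_g + φ·ρ_f = 0.8799×2.73 + 0.1201×1.02
       = 2.402 + 0.122 = 2.525 g/cm³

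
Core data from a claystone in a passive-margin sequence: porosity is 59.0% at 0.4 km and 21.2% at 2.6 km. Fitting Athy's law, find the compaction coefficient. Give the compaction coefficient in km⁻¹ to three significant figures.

Athy: n(z) = n₀ e^(−βz) ⇒ n₁/n₂ = e^{β(z₂−z₁)} ⇒ β = ln(n₁/n₂)/(z₂−z₁)
β = ln(0.59/0.212) / (2.6 − 0.4) = ln(2.783) / 2.2 = 1.0235 / 2.2 = 0.4652 km⁻¹

0.465 km⁻¹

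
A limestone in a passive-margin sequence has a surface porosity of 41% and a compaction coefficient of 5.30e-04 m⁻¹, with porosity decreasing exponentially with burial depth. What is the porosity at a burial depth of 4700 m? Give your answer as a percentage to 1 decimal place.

Working in km (1 km = 1000 m; β in km⁻¹ = β in m⁻¹ × 1000):
phi = phi₀·exp(−β·d) = 0.41 × exp(−0.53 × 4.7) = 0.41 × exp(−2.491)
  = 0.41 × 0.0828 = 0.0340

3.4%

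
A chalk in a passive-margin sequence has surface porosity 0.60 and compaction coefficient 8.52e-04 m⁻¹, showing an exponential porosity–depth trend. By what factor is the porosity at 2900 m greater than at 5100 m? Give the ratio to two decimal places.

Working in km (1 km = 1000 m; k in km⁻¹ = k in m⁻¹ × 1000):
n(z₁)/n(z₂) = e^(−k·z₁)/e^(−k·z₂) = e^{k(z₂−z₁)}
= exp(0.852 × 2.2) = exp(1.874) = 6.5169

6.52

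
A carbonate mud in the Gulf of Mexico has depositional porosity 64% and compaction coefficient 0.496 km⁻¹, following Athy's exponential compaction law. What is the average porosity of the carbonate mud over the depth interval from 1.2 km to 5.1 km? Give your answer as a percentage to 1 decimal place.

15.6%

⟨phi⟩ = (1/(d₂−d₁)) ∫ phi₀ e^(−kd) dd = phi₀·(e^(−k·d₁) − e^(−k·d₂)) / (k·(d₂−d₁))
e^(−0.496×1.2) = 0.5515; e^(−0.496×5.1) = 0.0797
⟨phi⟩ = 0.64 × (0.5515 − 0.0797) / (0.496 × 3.9) = 0.64 × 0.2439 = 0.1561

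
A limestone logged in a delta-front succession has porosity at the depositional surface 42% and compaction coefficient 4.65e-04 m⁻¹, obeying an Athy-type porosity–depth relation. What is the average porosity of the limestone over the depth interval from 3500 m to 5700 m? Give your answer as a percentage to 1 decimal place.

Working in km (1 km = 1000 m; β in km⁻¹ = β in m⁻¹ × 1000):
⟨phi⟩ = (1/(z₂−z₁)) ∫ phi₀ e^(−βz) dz = phi₀·(e^(−β·z₁) − e^(−β·z₂)) / (β·(z₂−z₁))
e^(−0.465×3.5) = 0.1964; e^(−0.465×5.7) = 0.0706
⟨phi⟩ = 0.42 × (0.1964 − 0.0706) / (0.465 × 2.2) = 0.42 × 0.1230 = 0.0516

5.2%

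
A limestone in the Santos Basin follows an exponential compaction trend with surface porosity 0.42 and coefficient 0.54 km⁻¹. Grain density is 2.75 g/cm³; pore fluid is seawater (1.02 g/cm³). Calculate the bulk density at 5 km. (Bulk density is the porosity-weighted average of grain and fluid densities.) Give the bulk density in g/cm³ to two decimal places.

2.70 g/cm³

Porosity at depth: phi = 0.42·exp(−0.54×5) = 0.42×0.0672 = 0.0282
Bulk density: ρ_b = (1−phi)ρ_g + phi·ρ_f = 0.9718×2.75 + 0.0282×1.02
       = 2.672 + 0.029 = 2.701 g/cm³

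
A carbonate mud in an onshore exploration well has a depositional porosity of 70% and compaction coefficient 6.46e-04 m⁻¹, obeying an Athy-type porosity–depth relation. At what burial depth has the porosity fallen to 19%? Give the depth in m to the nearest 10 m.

Working in km (1 km = 1000 m; c in km⁻¹ = c in m⁻¹ × 1000):
Invert Athy's law: z = ln(n₀/n) / c
z = ln(0.7/0.19) / 0.646 = ln(3.684) / 0.646 = 1.3041 / 0.646 = 2.019 km

2020 m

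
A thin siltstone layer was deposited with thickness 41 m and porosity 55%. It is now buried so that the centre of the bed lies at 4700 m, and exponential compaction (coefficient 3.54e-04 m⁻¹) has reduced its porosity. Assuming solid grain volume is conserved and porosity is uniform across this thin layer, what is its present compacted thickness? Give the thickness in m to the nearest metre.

Working in km (1 km = 1000 m; β in km⁻¹ = β in m⁻¹ × 1000):
Porosity at 4.7 km: phi = 0.55·exp(−0.354×4.7) = 0.1042
Solid-volume conservation: h(1−phi) = h₀(1−phi₀) ⇒ h = h₀·(1−phi₀)/(1−phi)
h = 0.041 × (1 − 0.55)/(1 − 0.1042) = 0.041 × 0.5023 = 0.0206 km

21 m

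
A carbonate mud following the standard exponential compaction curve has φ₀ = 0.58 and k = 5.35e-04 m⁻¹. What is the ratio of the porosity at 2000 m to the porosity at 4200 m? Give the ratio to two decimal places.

Working in km (1 km = 1000 m; k in km⁻¹ = k in m⁻¹ × 1000):
φ(Z₁)/φ(Z₂) = e^(−k·Z₁)/e^(−k·Z₂) = e^{k(Z₂−Z₁)}
= exp(0.535 × 2.2) = exp(1.177) = 3.2446

3.24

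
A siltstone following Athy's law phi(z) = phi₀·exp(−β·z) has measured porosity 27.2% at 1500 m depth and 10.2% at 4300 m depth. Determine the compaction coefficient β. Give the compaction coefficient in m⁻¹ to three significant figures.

0.000350 m⁻¹

Working in km (1 km = 1000 m; β in km⁻¹ = β in m⁻¹ × 1000):
Athy: phi(z) = phi₀ e^(−βz) ⇒ phi₁/phi₂ = e^{β(z₂−z₁)} ⇒ β = ln(phi₁/phi₂)/(z₂−z₁)
β = ln(0.272/0.102) / (4.3 − 1.5) = ln(2.667) / 2.8 = 0.9808 / 2.8 = 0.3503 km⁻¹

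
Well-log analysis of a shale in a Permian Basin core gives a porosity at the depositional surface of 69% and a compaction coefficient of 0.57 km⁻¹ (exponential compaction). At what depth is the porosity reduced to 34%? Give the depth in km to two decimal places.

1.24 km

Invert Athy's law: z = ln(n₀/n) / β
z = ln(0.69/0.34) / 0.57 = ln(2.029) / 0.57 = 0.7077 / 0.57 = 1.242 km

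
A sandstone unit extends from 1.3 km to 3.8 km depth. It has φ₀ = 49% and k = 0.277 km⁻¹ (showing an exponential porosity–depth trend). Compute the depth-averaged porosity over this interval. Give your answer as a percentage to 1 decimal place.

⟨φ⟩ = (1/(z₂−z₁)) ∫ φ₀ e^(−kz) dz = φ₀·(e^(−k·z₁) − e^(−k·z₂)) / (k·(z₂−z₁))
e^(−0.277×1.3) = 0.6976; e^(−0.277×3.8) = 0.3490
⟨φ⟩ = 0.49 × (0.6976 − 0.3490) / (0.277 × 2.5) = 0.49 × 0.5034 = 0.2466

24.7%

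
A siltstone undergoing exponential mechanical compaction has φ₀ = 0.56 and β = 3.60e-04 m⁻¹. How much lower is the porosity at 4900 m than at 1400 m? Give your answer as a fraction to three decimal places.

Working in km (1 km = 1000 m; β in km⁻¹ = β in m⁻¹ × 1000):
φ(1.4) = 0.56·e^(−0.36×1.4) = 0.3383
φ(4.9) = 0.56·e^(−0.36×4.9) = 0.0960
Δφ = 0.3383 − 0.0960 = 0.2423

0.242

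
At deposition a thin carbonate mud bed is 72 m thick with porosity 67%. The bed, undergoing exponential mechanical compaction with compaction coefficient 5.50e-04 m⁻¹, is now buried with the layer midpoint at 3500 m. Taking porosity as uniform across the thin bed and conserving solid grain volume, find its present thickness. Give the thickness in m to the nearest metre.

Working in km (1 km = 1000 m; c in km⁻¹ = c in m⁻¹ × 1000):
Porosity at 3.5 km: φ = 0.67·exp(−0.55×3.5) = 0.0977
Solid-volume conservation: h(1−φ) = h₀(1−φ₀) ⇒ h = h₀·(1−φ₀)/(1−φ)
h = 0.072 × (1 − 0.67)/(1 − 0.0977) = 0.072 × 0.3657 = 0.0263 km

26 m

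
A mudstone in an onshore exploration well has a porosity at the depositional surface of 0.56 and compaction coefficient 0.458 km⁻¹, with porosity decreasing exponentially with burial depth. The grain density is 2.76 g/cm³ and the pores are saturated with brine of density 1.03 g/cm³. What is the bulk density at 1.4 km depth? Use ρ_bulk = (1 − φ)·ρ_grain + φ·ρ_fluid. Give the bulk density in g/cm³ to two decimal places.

Porosity at depth: n = 0.56·exp(−0.458×1.4) = 0.56×0.5267 = 0.2949
Bulk density: ρ_b = (1−n)ρ_g + n·ρ_f = 0.7051×2.76 + 0.2949×1.03
       = 1.946 + 0.304 = 2.250 g/cm³

2.25 g/cm³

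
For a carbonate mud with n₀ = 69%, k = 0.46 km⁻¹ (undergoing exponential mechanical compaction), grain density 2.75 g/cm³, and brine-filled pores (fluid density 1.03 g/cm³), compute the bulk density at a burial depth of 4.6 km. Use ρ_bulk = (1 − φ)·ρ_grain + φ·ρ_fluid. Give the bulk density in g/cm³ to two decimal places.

2.61 g/cm³

Porosity at depth: n = 0.69·exp(−0.46×4.6) = 0.69×0.1205 = 0.0832
Bulk density: ρ_b = (1−n)ρ_g + n·ρ_f = 0.9168×2.75 + 0.0832×1.03
       = 2.521 + 0.086 = 2.607 g/cm³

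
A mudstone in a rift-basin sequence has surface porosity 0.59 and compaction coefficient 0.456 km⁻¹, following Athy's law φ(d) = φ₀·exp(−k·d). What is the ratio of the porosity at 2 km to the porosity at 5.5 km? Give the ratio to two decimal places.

φ(d₁)/φ(d₂) = e^(−k·d₁)/e^(−k·d₂) = e^{k(d₂−d₁)}
= exp(0.456 × 3.5) = exp(1.596) = 4.9333

4.93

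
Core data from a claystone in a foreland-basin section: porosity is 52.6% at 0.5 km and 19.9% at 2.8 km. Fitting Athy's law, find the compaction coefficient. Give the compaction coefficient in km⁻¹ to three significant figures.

0.423 km⁻¹

Athy: n(z) = n₀ e^(−βz) ⇒ n₁/n₂ = e^{β(z₂−z₁)} ⇒ β = ln(n₁/n₂)/(z₂−z₁)
β = ln(0.526/0.199) / (2.8 − 0.5) = ln(2.643) / 2.3 = 0.9720 / 2.3 = 0.4226 km⁻¹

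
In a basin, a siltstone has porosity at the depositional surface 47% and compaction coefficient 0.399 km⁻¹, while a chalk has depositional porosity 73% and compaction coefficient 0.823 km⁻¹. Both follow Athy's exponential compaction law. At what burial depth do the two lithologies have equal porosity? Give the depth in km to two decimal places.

1.04 km

Set n₀ₐ e^(−cₐZ) = n₀ᵦ e^(−cᵦZ) ⇒ ln(n₀ₐ/n₀ᵦ) = (cₐ − cᵦ)·Z
Z = ln(0.47/0.73) / (0.399 − 0.823) = -0.4403 / -0.424 = 1.038 km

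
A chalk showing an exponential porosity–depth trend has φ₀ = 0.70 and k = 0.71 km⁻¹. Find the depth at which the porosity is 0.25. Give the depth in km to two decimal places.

1.45 km

Invert Athy's law: Z = ln(φ₀/φ) / k
Z = ln(0.7/0.25) / 0.71 = ln(2.8) / 0.71 = 1.0296 / 0.71 = 1.450 km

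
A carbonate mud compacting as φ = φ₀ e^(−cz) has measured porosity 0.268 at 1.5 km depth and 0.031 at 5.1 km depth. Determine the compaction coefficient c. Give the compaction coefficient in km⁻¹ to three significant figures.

Athy: φ(z) = φ₀ e^(−cz) ⇒ φ₁/φ₂ = e^{c(z₂−z₁)} ⇒ c = ln(φ₁/φ₂)/(z₂−z₁)
c = ln(0.268/0.031) / (5.1 − 1.5) = ln(8.645) / 3.6 = 2.1570 / 3.6 = 0.5992 km⁻¹

0.599 km⁻¹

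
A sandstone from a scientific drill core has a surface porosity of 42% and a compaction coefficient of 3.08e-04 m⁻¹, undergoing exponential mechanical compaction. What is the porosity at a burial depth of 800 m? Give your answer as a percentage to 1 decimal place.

Working in km (1 km = 1000 m; c in km⁻¹ = c in m⁻¹ × 1000):
n = n₀·exp(−c·Z) = 0.42 × exp(−0.308 × 0.8) = 0.42 × exp(−0.2464)
  = 0.42 × 0.7816 = 0.3283

32.8%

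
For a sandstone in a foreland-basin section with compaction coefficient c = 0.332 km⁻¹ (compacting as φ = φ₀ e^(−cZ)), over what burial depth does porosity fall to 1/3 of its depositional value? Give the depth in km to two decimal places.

3.31 km

φ/φ₀ = 1/3 ⇒ exp(−c·Z) = 1/3 ⇒ Z = ln(3) / c
Z = 1.0986 / 0.332 = 3.309 km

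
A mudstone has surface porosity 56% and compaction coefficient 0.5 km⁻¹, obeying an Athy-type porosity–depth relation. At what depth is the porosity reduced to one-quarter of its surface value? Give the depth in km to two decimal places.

2.77 km

phi/phi₀ = 1/4 ⇒ exp(−c·d) = 1/4 ⇒ d = ln(4) / c
d = 1.3863 / 0.5 = 2.773 km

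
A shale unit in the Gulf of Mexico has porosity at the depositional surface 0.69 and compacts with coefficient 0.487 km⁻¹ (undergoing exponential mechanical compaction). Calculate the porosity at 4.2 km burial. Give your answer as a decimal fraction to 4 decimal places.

n = n₀·exp(−c·d) = 0.69 × exp(−0.487 × 4.2) = 0.69 × exp(−2.045)
  = 0.69 × 0.1293 = 0.0892

0.0892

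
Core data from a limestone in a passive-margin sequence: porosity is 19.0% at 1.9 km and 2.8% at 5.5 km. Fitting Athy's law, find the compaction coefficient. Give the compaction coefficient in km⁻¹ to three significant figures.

0.532 km⁻¹

Athy: φ(d) = φ₀ e^(−kd) ⇒ φ₁/φ₂ = e^{k(d₂−d₁)} ⇒ k = ln(φ₁/φ₂)/(d₂−d₁)
k = ln(0.19/0.028) / (5.5 − 1.9) = ln(6.786) / 3.6 = 1.9148 / 3.6 = 0.5319 km⁻¹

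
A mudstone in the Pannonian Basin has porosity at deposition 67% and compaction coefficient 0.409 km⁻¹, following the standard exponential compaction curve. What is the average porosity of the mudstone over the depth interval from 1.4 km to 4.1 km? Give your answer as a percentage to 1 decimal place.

22.9%

⟨φ⟩ = (1/(d₂−d₁)) ∫ φ₀ e^(−βd) dd = φ₀·(e^(−β·d₁) − e^(−β·d₂)) / (β·(d₂−d₁))
e^(−0.409×1.4) = 0.5641; e^(−0.409×4.1) = 0.1870
⟨φ⟩ = 0.67 × (0.5641 − 0.1870) / (0.409 × 2.7) = 0.67 × 0.3415 = 0.2288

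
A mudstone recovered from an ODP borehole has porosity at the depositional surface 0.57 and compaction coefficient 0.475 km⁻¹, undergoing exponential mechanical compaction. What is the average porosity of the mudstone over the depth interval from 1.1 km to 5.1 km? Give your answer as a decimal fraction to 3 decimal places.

0.151

⟨n⟩ = (1/(d₂−d₁)) ∫ n₀ e^(−βd) dd = n₀·(e^(−β·d₁) − e^(−β·d₂)) / (β·(d₂−d₁))
e^(−0.475×1.1) = 0.5930; e^(−0.475×5.1) = 0.0887
⟨n⟩ = 0.57 × (0.5930 − 0.0887) / (0.475 × 4) = 0.57 × 0.2654 = 0.1513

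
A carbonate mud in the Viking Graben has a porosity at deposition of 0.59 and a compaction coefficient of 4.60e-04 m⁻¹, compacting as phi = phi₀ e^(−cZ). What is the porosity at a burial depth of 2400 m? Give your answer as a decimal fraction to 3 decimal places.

0.196

Working in km (1 km = 1000 m; c in km⁻¹ = c in m⁻¹ × 1000):
phi = phi₀·exp(−c·Z) = 0.59 × exp(−0.46 × 2.4) = 0.59 × exp(−1.104)
  = 0.59 × 0.3315 = 0.1956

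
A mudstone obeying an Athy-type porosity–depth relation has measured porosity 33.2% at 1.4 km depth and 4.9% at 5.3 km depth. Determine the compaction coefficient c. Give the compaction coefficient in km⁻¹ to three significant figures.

0.491 km⁻¹

Athy: n(d) = n₀ e^(−cd) ⇒ n₁/n₂ = e^{c(d₂−d₁)} ⇒ c = ln(n₁/n₂)/(d₂−d₁)
c = ln(0.332/0.049) / (5.3 − 1.4) = ln(6.776) / 3.9 = 1.9133 / 3.9 = 0.4906 km⁻¹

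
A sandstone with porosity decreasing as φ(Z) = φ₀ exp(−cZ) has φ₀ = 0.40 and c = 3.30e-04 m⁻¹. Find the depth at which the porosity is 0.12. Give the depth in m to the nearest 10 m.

Working in km (1 km = 1000 m; c in km⁻¹ = c in m⁻¹ × 1000):
Invert Athy's law: Z = ln(φ₀/φ) / c
Z = ln(0.4/0.12) / 0.33 = ln(3.333) / 0.33 = 1.2040 / 0.33 = 3.648 km

3650 m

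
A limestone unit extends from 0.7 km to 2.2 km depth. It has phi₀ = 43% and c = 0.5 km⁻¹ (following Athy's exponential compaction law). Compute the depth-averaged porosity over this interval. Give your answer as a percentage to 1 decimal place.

⟨phi⟩ = (1/(Z₂−Z₁)) ∫ phi₀ e^(−cZ) dZ = phi₀·(e^(−c·Z₁) − e^(−c·Z₂)) / (c·(Z₂−Z₁))
e^(−0.5×0.7) = 0.7047; e^(−0.5×2.2) = 0.3329
⟨phi⟩ = 0.43 × (0.7047 − 0.3329) / (0.5 × 1.5) = 0.43 × 0.4958 = 0.2132

21.3%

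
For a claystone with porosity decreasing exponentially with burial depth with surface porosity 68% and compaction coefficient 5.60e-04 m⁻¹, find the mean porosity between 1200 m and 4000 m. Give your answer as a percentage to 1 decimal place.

17.5%

Working in km (1 km = 1000 m; k in km⁻¹ = k in m⁻¹ × 1000):
⟨phi⟩ = (1/(Z₂−Z₁)) ∫ phi₀ e^(−kZ) dZ = phi₀·(e^(−k·Z₁) − e^(−k·Z₂)) / (k·(Z₂−Z₁))
e^(−0.56×1.2) = 0.5107; e^(−0.56×4) = 0.1065
⟨phi⟩ = 0.68 × (0.5107 − 0.1065) / (0.56 × 2.8) = 0.68 × 0.2578 = 0.1753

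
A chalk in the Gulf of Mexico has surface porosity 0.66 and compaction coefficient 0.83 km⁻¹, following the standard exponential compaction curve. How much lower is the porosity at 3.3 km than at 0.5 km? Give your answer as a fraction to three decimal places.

φ(0.5) = 0.66·e^(−0.83×0.5) = 0.4358
φ(3.3) = 0.66·e^(−0.83×3.3) = 0.0427
Δφ = 0.4358 − 0.0427 = 0.3932

0.393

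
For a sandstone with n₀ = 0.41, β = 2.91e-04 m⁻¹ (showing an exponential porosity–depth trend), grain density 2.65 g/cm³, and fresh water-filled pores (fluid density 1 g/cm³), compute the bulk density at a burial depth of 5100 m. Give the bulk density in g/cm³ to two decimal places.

Working in km (1 km = 1000 m; β in km⁻¹ = β in m⁻¹ × 1000):
Porosity at depth: n = 0.41·exp(−0.291×5.1) = 0.41×0.2267 = 0.0929
Bulk density: ρ_b = (1−n)ρ_g + n·ρ_f = 0.9071×2.65 + 0.0929×1
       = 2.404 + 0.093 = 2.497 g/cm³

2.50 g/cm³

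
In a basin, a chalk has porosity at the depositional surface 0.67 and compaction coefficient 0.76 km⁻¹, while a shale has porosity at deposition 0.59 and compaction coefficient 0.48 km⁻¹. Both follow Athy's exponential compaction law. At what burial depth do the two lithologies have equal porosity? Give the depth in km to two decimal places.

Set n₀ₐ e^(−cₐz) = n₀ᵦ e^(−cᵦz) ⇒ ln(n₀ₐ/n₀ᵦ) = (cₐ − cᵦ)·z
z = ln(0.67/0.59) / (0.76 − 0.48) = 0.1272 / 0.28 = 0.454 km

0.45 km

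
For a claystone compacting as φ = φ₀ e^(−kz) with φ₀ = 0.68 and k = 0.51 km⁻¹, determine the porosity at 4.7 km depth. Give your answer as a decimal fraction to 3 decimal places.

0.062

φ = φ₀·exp(−k·z) = 0.68 × exp(−0.51 × 4.7) = 0.68 × exp(−2.397)
  = 0.68 × 0.0910 = 0.0619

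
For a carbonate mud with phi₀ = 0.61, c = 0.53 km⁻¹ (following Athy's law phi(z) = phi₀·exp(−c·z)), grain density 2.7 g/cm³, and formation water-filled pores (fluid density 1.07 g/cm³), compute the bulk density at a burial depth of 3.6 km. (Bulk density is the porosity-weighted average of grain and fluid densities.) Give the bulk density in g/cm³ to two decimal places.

2.55 g/cm³

Porosity at depth: phi = 0.61·exp(−0.53×3.6) = 0.61×0.1484 = 0.0905
Bulk density: ρ_b = (1−phi)ρ_g + phi·ρ_f = 0.9095×2.7 + 0.0905×1.07
       = 2.456 + 0.097 = 2.552 g/cm³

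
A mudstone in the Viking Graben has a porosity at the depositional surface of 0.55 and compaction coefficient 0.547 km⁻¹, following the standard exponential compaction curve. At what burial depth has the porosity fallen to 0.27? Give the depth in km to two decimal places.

Invert Athy's law: Z = ln(φ₀/φ) / k
Z = ln(0.55/0.27) / 0.547 = ln(2.037) / 0.547 = 0.7115 / 0.547 = 1.301 km

1.30 km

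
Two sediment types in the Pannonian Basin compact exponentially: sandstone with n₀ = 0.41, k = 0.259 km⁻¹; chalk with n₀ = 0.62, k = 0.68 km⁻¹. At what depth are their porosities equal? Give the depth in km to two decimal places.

Set n₀ₐ e^(−kₐz) = n₀ᵦ e^(−kᵦz) ⇒ ln(n₀ₐ/n₀ᵦ) = (kₐ − kᵦ)·z
z = ln(0.41/0.62) / (0.259 − 0.68) = -0.4136 / -0.421 = 0.982 km

0.98 km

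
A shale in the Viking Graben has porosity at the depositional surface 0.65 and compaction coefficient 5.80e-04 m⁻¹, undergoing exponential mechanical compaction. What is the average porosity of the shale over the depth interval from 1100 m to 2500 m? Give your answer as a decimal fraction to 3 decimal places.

Working in km (1 km = 1000 m; β in km⁻¹ = β in m⁻¹ × 1000):
⟨n⟩ = (1/(z₂−z₁)) ∫ n₀ e^(−βz) dz = n₀·(e^(−β·z₁) − e^(−β·z₂)) / (β·(z₂−z₁))
e^(−0.58×1.1) = 0.5283; e^(−0.58×2.5) = 0.2346
⟨n⟩ = 0.65 × (0.5283 − 0.2346) / (0.58 × 1.4) = 0.65 × 0.3618 = 0.2352

0.235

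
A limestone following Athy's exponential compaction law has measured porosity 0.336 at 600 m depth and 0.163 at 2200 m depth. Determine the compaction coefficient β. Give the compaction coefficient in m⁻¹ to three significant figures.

Working in km (1 km = 1000 m; β in km⁻¹ = β in m⁻¹ × 1000):
Athy: phi(z) = phi₀ e^(−βz) ⇒ phi₁/phi₂ = e^{β(z₂−z₁)} ⇒ β = ln(phi₁/phi₂)/(z₂−z₁)
β = ln(0.336/0.163) / (2.2 − 0.6) = ln(2.061) / 1.6 = 0.7234 / 1.6 = 0.4521 km⁻¹

0.000452 m⁻¹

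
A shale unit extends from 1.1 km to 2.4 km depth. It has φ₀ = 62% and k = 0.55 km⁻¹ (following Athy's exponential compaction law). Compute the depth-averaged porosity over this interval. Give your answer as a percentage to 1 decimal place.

24.2%

⟨φ⟩ = (1/(d₂−d₁)) ∫ φ₀ e^(−kd) dd = φ₀·(e^(−k·d₁) − e^(−k·d₂)) / (k·(d₂−d₁))
e^(−0.55×1.1) = 0.5461; e^(−0.55×2.4) = 0.2671
⟨φ⟩ = 0.62 × (0.5461 − 0.2671) / (0.55 × 1.3) = 0.62 × 0.3901 = 0.2419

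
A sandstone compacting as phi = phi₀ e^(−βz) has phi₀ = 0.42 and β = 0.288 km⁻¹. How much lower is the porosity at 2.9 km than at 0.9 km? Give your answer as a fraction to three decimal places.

phi(0.9) = 0.42·e^(−0.288×0.9) = 0.3241
phi(2.9) = 0.42·e^(−0.288×2.9) = 0.1822
Δphi = 0.3241 − 0.1822 = 0.1419

0.142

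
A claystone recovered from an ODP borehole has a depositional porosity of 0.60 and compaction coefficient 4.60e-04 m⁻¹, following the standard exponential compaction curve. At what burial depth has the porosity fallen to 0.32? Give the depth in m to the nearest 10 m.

1370 m

Working in km (1 km = 1000 m; k in km⁻¹ = k in m⁻¹ × 1000):
Invert Athy's law: Z = ln(φ₀/φ) / k
Z = ln(0.6/0.32) / 0.46 = ln(1.875) / 0.46 = 0.6286 / 0.46 = 1.367 km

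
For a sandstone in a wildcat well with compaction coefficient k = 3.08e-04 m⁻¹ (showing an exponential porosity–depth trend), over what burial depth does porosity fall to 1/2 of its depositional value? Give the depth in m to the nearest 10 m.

2250 m

Working in km (1 km = 1000 m; k in km⁻¹ = k in m⁻¹ × 1000):
n/n₀ = 1/2 ⇒ exp(−k·z) = 1/2 ⇒ z = ln(2) / k
z = 0.6931 / 0.308 = 2.250 km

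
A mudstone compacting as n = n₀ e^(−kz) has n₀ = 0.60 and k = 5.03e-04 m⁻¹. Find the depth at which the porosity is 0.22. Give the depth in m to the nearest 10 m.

1990 m

Working in km (1 km = 1000 m; k in km⁻¹ = k in m⁻¹ × 1000):
Invert Athy's law: z = ln(n₀/n) / k
z = ln(0.6/0.22) / 0.503 = ln(2.727) / 0.503 = 1.0033 / 0.503 = 1.995 km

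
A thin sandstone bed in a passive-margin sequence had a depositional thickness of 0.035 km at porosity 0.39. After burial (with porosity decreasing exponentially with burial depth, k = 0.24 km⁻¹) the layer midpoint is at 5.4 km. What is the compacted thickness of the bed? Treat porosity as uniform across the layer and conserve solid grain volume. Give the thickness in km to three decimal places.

Porosity at 5.4 km: n = 0.39·exp(−0.24×5.4) = 0.1067
Solid-volume conservation: h(1−n) = h₀(1−n₀) ⇒ h = h₀·(1−n₀)/(1−n)
h = 0.035 × (1 − 0.39)/(1 − 0.1067) = 0.035 × 0.6829 = 0.0239 km

0.024 km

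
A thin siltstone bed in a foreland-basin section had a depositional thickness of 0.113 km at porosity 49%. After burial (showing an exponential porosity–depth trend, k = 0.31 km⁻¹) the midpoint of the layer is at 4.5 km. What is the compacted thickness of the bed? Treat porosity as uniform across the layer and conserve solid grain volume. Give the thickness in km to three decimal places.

0.066 km

Porosity at 4.5 km: phi = 0.49·exp(−0.31×4.5) = 0.1214
Solid-volume conservation: h(1−phi) = h₀(1−phi₀) ⇒ h = h₀·(1−phi₀)/(1−phi)
h = 0.113 × (1 − 0.49)/(1 − 0.1214) = 0.113 × 0.5805 = 0.0656 km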